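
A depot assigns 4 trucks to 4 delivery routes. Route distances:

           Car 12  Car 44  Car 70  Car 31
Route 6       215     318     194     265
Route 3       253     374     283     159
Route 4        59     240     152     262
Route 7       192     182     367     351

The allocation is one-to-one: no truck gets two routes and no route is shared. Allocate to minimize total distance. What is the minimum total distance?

Treat this as an assignment problem: match each truck to one route.
Optimal: Car 12→Route 4 (59 km), Car 44→Route 7 (182 km), Car 70→Route 6 (194 km), Car 31→Route 3 (159 km) — total 59+182+194+159 = 594 km.
Next-best assignment: Car 12→Route 6, Car 44→Route 7, Car 70→Route 4, Car 31→Route 3 = 708 km.
Swapping Car 44↔Car 31 (Car 44→Route 3 374 km, Car 31→Route 7 351 km) adds 384.

Minimum total: 594 km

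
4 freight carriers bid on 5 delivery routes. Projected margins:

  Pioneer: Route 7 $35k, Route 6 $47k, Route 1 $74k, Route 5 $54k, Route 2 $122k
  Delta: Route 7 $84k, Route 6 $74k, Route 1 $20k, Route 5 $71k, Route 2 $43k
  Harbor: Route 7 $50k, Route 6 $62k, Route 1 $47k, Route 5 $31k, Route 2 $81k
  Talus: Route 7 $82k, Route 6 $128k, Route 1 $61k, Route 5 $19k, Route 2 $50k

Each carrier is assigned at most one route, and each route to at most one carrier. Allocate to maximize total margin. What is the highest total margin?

Treat this as an assignment problem: match each carrier to one route.
Optimal: Pioneer→Route 2 ($122k), Delta→Route 7 ($84k), Harbor→Route 1 ($47k), Talus→Route 6 ($128k) — total 122+84+47+128 = $381k.
Row-greedy (each carrier in turn takes its best remaining route) gives $329k, worse by 52.
Checked against all permutations: $381k is optimal.

Maximum total: $381k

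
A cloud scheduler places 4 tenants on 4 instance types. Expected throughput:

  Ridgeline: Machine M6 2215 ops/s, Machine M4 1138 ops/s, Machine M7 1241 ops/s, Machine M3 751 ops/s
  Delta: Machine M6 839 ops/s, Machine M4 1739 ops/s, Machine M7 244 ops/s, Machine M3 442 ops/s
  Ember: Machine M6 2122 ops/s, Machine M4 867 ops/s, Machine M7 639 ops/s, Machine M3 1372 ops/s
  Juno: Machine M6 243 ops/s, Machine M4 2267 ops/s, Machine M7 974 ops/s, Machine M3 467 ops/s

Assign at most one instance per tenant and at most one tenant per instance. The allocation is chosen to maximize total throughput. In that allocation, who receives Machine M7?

Optimal: Ridgeline→Machine M6 (2215 ops/s), Delta→Machine M4 (1739 ops/s), Ember→Machine M3 (1372 ops/s), Juno→Machine M7 (974 ops/s) — total 2215+1739+1372+974 = 6300 ops/s.
Column-greedy (each instance in turn goes to its best remaining tenant) gives 5563 ops/s, worse by 737.
Next-best assignment: Ridgeline→Machine M6, Delta→Machine M7, Ember→Machine M3, Juno→Machine M4 = 6098 ops/s.
Swapping Juno↔Ridgeline (Juno→Machine M6 243 ops/s, Ridgeline→Machine M7 1241 ops/s) loses 1705.
Juno's own top instance is Machine M4 (2267 ops/s), but forcing Juno→Machine M4 and reassigning the rest optimally gives only 6098 ops/s — worse by 202.

Juno receives Machine M7.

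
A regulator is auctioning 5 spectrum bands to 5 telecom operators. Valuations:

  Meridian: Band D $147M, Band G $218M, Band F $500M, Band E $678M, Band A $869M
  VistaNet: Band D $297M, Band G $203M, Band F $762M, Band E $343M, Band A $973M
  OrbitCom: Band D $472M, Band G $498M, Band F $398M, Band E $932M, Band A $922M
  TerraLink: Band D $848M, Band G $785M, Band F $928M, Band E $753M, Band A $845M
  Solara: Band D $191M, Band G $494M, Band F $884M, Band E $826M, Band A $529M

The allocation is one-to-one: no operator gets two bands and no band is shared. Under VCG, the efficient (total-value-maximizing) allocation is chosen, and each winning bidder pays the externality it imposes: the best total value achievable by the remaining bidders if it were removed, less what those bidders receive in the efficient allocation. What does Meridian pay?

Efficient allocation: Meridian→Band A ($869M), VistaNet→Band F ($762M), OrbitCom→Band E ($932M), TerraLink→Band D ($848M), Solara→Band G ($494M); total welfare W = $3905M.
Meridian receives Band A at value $869M, so the others get W − 869 = $3036M.
Without Meridian: best allocation of the remaining 4 bidders over all 5 bands is VistaNet→Band A ($973M), OrbitCom→Band E ($932M), TerraLink→Band D ($848M), Solara→Band F ($884M), total $3637M.
VCG payment = (others' best without Meridian) − (others' welfare with Meridian) = 3637 − 3036 = $601M.

Meridian pays $601M.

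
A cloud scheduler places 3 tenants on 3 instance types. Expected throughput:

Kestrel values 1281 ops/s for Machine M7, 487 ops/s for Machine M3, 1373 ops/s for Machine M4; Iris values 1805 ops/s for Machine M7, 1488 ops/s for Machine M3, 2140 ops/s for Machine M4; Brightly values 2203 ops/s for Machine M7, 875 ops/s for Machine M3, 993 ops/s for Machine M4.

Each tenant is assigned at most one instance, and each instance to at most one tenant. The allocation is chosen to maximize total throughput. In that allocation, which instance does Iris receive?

Optimal: Kestrel→Machine M4 (1373 ops/s), Iris→Machine M3 (1488 ops/s), Brightly→Machine M7 (2203 ops/s) — total 1373+1488+2203 = 5064 ops/s.
Row-greedy (each tenant in turn takes its best remaining instance) gives 4053 ops/s, worse by 1011.
Every other assignment is strictly worse.
Iris's own top instance is Machine M4 (2140 ops/s), but forcing Iris→Machine M4 and reassigning the rest optimally gives only 4830 ops/s — worse by 234.

Iris receives Machine M3.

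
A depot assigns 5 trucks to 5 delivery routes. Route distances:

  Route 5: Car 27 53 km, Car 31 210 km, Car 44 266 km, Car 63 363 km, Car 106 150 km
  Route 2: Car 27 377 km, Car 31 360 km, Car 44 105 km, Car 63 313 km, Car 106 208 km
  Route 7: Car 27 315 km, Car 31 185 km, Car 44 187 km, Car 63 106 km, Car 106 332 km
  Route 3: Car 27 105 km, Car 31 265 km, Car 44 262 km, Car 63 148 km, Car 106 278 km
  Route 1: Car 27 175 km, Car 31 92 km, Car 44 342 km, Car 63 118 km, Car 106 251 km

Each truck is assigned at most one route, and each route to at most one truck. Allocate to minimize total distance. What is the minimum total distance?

Min total: 558 km

Optimal: Car 27→Route 3 (105 km), Car 31→Route 1 (92 km), Car 44→Route 2 (105 km), Car 63→Route 7 (106 km), Car 106→Route 5 (150 km) — total 105+92+105+106+150 = 558 km.
Next-best assignment: Car 27→Route 5, Car 31→Route 1, Car 44→Route 2, Car 63→Route 7, Car 106→Route 3 = 634 km.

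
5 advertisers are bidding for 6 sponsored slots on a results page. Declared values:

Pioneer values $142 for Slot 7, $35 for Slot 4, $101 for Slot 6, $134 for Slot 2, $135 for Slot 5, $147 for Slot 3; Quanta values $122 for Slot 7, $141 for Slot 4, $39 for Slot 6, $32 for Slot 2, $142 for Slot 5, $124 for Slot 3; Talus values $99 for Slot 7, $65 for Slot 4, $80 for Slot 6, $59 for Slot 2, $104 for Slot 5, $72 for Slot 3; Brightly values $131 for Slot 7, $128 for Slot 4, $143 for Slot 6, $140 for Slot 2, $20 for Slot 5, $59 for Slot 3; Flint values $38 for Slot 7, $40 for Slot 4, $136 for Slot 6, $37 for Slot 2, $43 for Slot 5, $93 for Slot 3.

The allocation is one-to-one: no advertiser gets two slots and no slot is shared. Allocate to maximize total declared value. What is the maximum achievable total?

Optimal: Pioneer→Slot 3 ($147), Quanta→Slot 4 ($141), Talus→Slot 5 ($104), Brightly→Slot 2 ($140), Flint→Slot 6 ($136) — total 147+141+104+140+136 = $668.
Row-greedy (each advertiser in turn takes its best remaining slot) gives $571, worse by 97.
Next-best assignment: Pioneer→Slot 3, Quanta→Slot 5, Talus→Slot 7, Brightly→Slot 2, Flint→Slot 6 = $664.

Max total: $668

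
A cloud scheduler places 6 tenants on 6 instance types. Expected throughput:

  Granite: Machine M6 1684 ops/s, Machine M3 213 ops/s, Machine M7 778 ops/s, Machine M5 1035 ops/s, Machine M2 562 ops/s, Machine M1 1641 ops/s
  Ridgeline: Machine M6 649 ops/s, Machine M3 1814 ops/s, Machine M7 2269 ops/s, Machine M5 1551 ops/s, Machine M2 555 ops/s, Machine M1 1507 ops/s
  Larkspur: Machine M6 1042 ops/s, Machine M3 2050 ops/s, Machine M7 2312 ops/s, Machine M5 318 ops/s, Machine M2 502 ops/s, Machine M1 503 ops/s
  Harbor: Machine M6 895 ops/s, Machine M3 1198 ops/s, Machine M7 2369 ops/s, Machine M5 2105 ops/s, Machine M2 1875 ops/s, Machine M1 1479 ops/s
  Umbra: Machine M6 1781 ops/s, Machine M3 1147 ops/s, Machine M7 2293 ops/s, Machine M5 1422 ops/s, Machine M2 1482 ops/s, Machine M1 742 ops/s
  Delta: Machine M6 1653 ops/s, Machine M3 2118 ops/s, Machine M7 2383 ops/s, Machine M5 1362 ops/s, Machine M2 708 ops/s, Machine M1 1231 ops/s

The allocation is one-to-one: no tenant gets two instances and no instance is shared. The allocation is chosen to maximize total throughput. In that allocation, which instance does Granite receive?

Optimal: Granite→Machine M1 (1641 ops/s), Ridgeline→Machine M5 (1551 ops/s), Larkspur→Machine M3 (2050 ops/s), Harbor→Machine M2 (1875 ops/s), Umbra→Machine M6 (1781 ops/s), Delta→Machine M7 (2383 ops/s) — total 1641+1551+2050+1875+1781+2383 = 11281 ops/s.
Max-entry greedy (repeatedly take the single best remaining cell) gives 10515 ops/s, worse by 766.
Granite's own top instance is Machine M6 (1684 ops/s), but forcing Granite→Machine M6 and reassigning the rest optimally gives only 11211 ops/s — worse by 70.

Granite receives Machine M1.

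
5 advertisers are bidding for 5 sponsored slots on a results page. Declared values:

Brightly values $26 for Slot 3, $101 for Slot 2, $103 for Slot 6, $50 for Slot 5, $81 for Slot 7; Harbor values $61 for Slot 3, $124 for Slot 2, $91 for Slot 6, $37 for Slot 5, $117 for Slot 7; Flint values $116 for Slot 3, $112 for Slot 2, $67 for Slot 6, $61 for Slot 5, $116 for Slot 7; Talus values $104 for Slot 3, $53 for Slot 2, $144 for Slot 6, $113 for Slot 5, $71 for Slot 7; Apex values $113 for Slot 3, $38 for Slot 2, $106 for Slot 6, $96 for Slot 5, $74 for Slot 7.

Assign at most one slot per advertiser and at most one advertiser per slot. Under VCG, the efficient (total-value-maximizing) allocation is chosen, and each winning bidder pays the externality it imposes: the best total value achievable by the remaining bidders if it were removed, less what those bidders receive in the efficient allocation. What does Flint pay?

Efficient allocation: Brightly→Slot 2 ($101), Harbor→Slot 7 ($117), Flint→Slot 3 ($116), Talus→Slot 6 ($144), Apex→Slot 5 ($96); total welfare W = $574.
Flint receives Slot 3 at value $116, so the others get W − 116 = $458.
Without Flint: best allocation of the remaining 4 bidders over all 5 slots is Brightly→Slot 2 ($101), Harbor→Slot 7 ($117), Talus→Slot 6 ($144), Apex→Slot 3 ($113), total $475.
VCG payment = (others' best without Flint) − (others' welfare with Flint) = 475 − 458 = $17.

Flint pays $17.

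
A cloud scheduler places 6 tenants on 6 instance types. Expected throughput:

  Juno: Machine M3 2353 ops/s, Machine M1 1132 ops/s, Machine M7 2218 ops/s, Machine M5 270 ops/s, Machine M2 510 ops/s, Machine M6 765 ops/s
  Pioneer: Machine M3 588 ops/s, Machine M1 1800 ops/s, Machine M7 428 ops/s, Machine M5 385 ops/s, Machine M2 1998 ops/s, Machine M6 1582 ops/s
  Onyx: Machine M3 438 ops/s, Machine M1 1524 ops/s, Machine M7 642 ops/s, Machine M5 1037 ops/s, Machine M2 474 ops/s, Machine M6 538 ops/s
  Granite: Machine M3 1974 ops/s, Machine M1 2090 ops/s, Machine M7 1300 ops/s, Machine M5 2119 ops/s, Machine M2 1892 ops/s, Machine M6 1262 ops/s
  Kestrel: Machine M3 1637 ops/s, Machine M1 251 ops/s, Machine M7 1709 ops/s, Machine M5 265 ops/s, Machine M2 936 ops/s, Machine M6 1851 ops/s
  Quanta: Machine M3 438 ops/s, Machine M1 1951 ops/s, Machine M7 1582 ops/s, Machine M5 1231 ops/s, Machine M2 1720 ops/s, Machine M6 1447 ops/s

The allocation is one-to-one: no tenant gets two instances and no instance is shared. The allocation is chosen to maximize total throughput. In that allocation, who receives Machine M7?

This is a one-to-one assignment (maximum-weight bipartite matching).
Optimal: Juno→Machine M3 (2353 ops/s), Pioneer→Machine M2 (1998 ops/s), Onyx→Machine M1 (1524 ops/s), Granite→Machine M5 (2119 ops/s), Kestrel→Machine M6 (1851 ops/s), Quanta→Machine M7 (1582 ops/s) — total 2353+1998+1524+2119+1851+1582 = 11427 ops/s.
Checked against all permutations: 11427 ops/s is optimal.
Quanta's own top instance is Machine M1 (1951 ops/s), but forcing Quanta→Machine M1 and reassigning the rest optimally gives only 11029 ops/s — worse by 398.

Quanta receives Machine M7.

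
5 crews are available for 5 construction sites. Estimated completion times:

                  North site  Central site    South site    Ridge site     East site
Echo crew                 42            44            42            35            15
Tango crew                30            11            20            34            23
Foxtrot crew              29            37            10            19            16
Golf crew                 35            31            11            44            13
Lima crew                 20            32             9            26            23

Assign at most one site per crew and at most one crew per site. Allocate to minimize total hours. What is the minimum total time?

Min total: 76 hours

Optimal: Echo crew→East site (15 hours), Tango crew→Central site (11 hours), Foxtrot crew→Ridge site (19 hours), Golf crew→South site (11 hours), Lima crew→North site (20 hours) — total 15+11+19+11+20 = 76 hours.
Row-greedy (each crew in turn takes its cheapest remaining site) gives 97 hours, worse by 21.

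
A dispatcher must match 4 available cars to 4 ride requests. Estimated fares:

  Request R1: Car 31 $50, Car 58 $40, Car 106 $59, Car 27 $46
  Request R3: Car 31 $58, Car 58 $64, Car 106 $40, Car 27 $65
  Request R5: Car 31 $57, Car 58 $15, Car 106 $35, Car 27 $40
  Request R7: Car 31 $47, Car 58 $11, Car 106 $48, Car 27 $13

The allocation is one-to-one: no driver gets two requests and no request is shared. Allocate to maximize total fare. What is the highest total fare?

Maximum total: $215

This is a one-to-one assignment (maximum-weight bipartite matching).
Optimal: Car 31→Request R5 ($57), Car 58→Request R3 ($64), Car 106→Request R7 ($48), Car 27→Request R1 ($46) — total 57+64+48+46 = $215.
Row-greedy (each driver in turn takes its best remaining request) gives $186, worse by 29.
Next-best assignment: Car 31→Request R5, Car 58→Request R1, Car 106→Request R7, Car 27→Request R3 = $210.
Swapping Car 58↔Car 106 (Car 58→Request R7 $11, Car 106→Request R3 $40) loses 61.
Checked against all permutations: $215 is optimal.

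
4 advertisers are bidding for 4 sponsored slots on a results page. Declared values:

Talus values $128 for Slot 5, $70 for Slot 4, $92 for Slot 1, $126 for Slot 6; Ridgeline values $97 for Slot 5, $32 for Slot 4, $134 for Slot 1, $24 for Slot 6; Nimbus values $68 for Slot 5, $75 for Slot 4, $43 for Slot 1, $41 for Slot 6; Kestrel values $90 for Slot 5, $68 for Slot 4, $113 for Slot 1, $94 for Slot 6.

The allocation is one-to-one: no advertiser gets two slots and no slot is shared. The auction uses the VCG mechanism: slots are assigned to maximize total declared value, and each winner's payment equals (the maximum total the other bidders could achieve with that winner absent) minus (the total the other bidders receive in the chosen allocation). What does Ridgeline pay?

Ridgeline pays $19.

Efficient allocation: Talus→Slot 5 ($128), Ridgeline→Slot 1 ($134), Nimbus→Slot 4 ($75), Kestrel→Slot 6 ($94); total welfare W = $431.
Ridgeline receives Slot 1 at value $134, so the others get W − 134 = $297.
Without Ridgeline: best allocation of the remaining 3 bidders over all 4 slots is Talus→Slot 5 ($128), Nimbus→Slot 4 ($75), Kestrel→Slot 1 ($113), total $316.
VCG payment = (others' best without Ridgeline) − (others' welfare with Ridgeline) = 316 − 297 = $19.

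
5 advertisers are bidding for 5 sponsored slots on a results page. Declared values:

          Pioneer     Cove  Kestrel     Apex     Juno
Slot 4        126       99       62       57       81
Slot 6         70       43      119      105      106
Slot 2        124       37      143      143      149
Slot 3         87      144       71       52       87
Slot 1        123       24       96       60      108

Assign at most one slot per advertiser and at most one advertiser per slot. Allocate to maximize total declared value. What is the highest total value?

This is the linear assignment problem.
Optimal: Pioneer→Slot 4 ($126), Cove→Slot 3 ($144), Kestrel→Slot 6 ($119), Apex→Slot 2 ($143), Juno→Slot 1 ($108) — total 126+144+119+143+108 = $640.
Max-entry greedy (repeatedly take the single best remaining cell) gives $598, worse by 42.
No other one-to-one assignment exceeds $640.

Max total: $640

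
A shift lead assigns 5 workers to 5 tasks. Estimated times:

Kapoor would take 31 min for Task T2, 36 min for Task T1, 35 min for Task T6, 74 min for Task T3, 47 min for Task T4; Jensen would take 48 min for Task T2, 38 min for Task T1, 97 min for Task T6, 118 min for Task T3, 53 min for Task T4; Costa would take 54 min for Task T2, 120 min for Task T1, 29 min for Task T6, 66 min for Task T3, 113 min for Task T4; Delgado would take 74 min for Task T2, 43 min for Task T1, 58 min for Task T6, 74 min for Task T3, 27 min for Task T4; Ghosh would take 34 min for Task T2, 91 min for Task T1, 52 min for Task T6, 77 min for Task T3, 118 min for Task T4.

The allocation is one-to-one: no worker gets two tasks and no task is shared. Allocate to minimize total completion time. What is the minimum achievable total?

Min total: 200 min

Optimal: Kapoor→Task T6 (35 min), Jensen→Task T1 (38 min), Costa→Task T3 (66 min), Delgado→Task T4 (27 min), Ghosh→Task T2 (34 min) — total 35+38+66+27+34 = 200 min.
Row-greedy (each worker in turn takes its cheapest remaining task) gives 202 min, worse by 2.
No other one-to-one assignment undercuts 200 min.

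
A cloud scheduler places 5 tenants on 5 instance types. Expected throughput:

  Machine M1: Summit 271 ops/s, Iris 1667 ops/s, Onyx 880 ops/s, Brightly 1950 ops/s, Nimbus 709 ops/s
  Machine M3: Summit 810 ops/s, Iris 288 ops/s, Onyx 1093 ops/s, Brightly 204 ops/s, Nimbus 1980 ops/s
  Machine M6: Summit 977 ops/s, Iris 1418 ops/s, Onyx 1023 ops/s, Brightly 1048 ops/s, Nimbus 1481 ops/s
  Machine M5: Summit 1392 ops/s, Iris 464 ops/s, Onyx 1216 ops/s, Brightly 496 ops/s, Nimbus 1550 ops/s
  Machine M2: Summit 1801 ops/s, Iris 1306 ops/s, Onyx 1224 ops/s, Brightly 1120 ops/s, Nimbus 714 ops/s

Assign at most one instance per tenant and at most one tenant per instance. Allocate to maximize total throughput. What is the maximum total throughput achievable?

Max total: 8365 ops/s

This is the linear assignment problem.
Optimal: Summit→Machine M2 (1801 ops/s), Iris→Machine M6 (1418 ops/s), Onyx→Machine M5 (1216 ops/s), Brightly→Machine M1 (1950 ops/s), Nimbus→Machine M3 (1980 ops/s) — total 1801+1418+1216+1950+1980 = 8365 ops/s.
Row-greedy (each tenant in turn takes its best remaining instance) gives 7712 ops/s, worse by 653.
Next-best assignment: Summit→Machine M5, Iris→Machine M6, Onyx→Machine M2, Brightly→Machine M1, Nimbus→Machine M3 = 7964 ops/s.
Swapping Brightly↔Nimbus (Brightly→Machine M3 204 ops/s, Nimbus→Machine M1 709 ops/s) loses 3017.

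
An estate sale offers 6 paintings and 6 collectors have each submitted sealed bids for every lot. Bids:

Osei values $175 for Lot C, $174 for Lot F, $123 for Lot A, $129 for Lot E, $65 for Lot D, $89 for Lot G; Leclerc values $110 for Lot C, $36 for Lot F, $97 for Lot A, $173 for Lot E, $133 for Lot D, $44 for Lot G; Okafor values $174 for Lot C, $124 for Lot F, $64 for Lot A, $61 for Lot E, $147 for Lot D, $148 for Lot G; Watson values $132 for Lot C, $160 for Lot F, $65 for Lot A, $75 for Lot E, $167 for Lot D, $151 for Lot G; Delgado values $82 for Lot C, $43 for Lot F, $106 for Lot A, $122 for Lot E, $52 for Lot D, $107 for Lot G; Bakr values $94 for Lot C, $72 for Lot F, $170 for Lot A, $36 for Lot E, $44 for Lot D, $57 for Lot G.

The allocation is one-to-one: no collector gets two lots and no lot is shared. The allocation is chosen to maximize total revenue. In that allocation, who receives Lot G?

Optimal: Osei→Lot F ($174), Leclerc→Lot E ($173), Okafor→Lot C ($174), Watson→Lot D ($167), Delgado→Lot G ($107), Bakr→Lot A ($170) — total 174+173+174+167+107+170 = $965.
Column-greedy (each lot in turn goes to its best remaining collector) gives $932, worse by 33.
Delgado's own top lot is Lot E ($122), but forcing Delgado→Lot E and reassigning the rest optimally gives only $924 — worse by 41.

Delgado receives Lot G.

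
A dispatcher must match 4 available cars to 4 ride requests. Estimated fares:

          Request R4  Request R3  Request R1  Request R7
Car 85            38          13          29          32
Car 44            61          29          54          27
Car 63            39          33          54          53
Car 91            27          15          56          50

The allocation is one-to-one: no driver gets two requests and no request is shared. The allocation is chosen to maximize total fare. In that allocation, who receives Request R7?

Car 63 receives Request R7.

Optimal: Car 85→Request R3 ($13), Car 44→Request R4 ($61), Car 63→Request R7 ($53), Car 91→Request R1 ($56) — total 13+61+53+56 = $183.
Column-greedy (each request in turn goes to its best remaining driver) gives $182, worse by 1.
Next-best assignment: Car 85→Request R7, Car 44→Request R4, Car 63→Request R3, Car 91→Request R1 = $182.
Every other assignment is strictly worse.
Car 63's own top request is Request R1 ($54), but forcing Car 63→Request R1 and reassigning the rest optimally gives only $178 — worse by 5.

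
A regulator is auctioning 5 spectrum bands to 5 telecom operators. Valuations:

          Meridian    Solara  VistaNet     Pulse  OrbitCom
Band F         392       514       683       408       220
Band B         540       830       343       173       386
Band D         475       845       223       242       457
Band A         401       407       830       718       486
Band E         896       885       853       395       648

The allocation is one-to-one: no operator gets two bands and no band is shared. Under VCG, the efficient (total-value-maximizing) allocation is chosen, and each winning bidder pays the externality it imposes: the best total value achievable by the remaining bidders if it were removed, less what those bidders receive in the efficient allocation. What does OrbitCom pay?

OrbitCom pays $15M.

Efficient allocation: Meridian→Band E ($896M), Solara→Band B ($830M), VistaNet→Band F ($683M), Pulse→Band A ($718M), OrbitCom→Band D ($457M); total welfare W = $3584M.
OrbitCom receives Band D at value $457M, so the others get W − 457 = $3127M.
Without OrbitCom: best allocation of the remaining 4 bidders over all 5 bands is Meridian→Band E ($896M), Solara→Band D ($845M), VistaNet→Band F ($683M), Pulse→Band A ($718M), total $3142M.
VCG payment = (others' best without OrbitCom) − (others' welfare with OrbitCom) = 3142 − 3127 = $15M.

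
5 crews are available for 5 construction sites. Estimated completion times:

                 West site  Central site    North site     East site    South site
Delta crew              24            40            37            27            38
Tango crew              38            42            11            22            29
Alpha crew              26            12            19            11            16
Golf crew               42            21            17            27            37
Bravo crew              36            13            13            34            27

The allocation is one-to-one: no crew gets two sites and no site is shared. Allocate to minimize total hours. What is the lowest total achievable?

Minimum total: 91 hours

Optimal: Delta crew→West site (24 hours), Tango crew→North site (11 hours), Alpha crew→South site (16 hours), Golf crew→East site (27 hours), Bravo crew→Central site (13 hours) — total 24+11+16+27+13 = 91 hours.
Column-greedy (each site in turn goes to its cheapest remaining crew) gives 101 hours, worse by 10.
Next-best assignment: Delta crew→West site, Tango crew→East site, Alpha crew→South site, Golf crew→North site, Bravo crew→Central site = 92 hours.
Every other assignment is strictly worse.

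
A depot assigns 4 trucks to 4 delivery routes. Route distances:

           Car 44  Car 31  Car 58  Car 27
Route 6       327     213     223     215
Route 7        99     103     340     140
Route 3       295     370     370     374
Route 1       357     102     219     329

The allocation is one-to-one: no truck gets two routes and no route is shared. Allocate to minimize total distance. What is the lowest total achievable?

Minimum total: 760 km

Optimal: Car 44→Route 3 (295 km), Car 31→Route 1 (102 km), Car 58→Route 6 (223 km), Car 27→Route 7 (140 km) — total 295+102+223+140 = 760 km.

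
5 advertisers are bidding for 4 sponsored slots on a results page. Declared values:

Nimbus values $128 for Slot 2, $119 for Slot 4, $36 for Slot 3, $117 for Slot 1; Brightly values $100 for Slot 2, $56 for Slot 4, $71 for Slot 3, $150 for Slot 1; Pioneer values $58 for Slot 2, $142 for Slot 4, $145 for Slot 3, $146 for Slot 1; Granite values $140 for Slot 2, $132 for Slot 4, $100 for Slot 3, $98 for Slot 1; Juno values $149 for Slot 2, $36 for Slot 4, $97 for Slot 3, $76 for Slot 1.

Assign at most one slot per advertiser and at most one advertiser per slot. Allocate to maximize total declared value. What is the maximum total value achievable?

Maximum total: $576

This is the linear assignment problem.
Optimal: Juno→Slot 2 ($149), Granite→Slot 4 ($132), Pioneer→Slot 3 ($145), Brightly→Slot 1 ($150) — total 149+132+145+150 = $576.
Row-greedy (each advertiser in turn takes its best remaining slot) gives $555, worse by 21.
Checked against all permutations: $576 is optimal.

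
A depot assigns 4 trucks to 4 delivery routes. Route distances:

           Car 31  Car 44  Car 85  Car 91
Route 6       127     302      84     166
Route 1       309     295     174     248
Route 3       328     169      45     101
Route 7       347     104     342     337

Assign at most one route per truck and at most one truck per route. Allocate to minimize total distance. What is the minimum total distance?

Min total: 506 km

Optimal: Car 31→Route 6 (127 km), Car 44→Route 7 (104 km), Car 85→Route 1 (174 km), Car 91→Route 3 (101 km) — total 127+104+174+101 = 506 km.
Row-greedy (each truck in turn takes its cheapest remaining route) gives 524 km, worse by 18.
Next-best assignment: Car 31→Route 6, Car 44→Route 7, Car 85→Route 3, Car 91→Route 1 = 524 km.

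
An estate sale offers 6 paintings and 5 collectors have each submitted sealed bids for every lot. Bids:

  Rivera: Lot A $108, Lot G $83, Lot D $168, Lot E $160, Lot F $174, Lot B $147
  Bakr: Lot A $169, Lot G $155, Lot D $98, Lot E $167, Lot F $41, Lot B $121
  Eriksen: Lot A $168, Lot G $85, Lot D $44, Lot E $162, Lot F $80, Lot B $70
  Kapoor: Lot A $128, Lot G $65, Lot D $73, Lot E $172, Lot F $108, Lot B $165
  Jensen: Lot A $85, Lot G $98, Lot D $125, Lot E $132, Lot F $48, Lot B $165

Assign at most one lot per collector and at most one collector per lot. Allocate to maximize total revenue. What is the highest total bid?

Maximum total: $834

Treat this as an assignment problem: match each collector to one lot.
Optimal: Rivera→Lot F ($174), Bakr→Lot G ($155), Eriksen→Lot A ($168), Kapoor→Lot E ($172), Jensen→Lot B ($165) — total 174+155+168+172+165 = $834.
Max-entry greedy (repeatedly take the single best remaining cell) gives $765, worse by 69.
Every other assignment is strictly worse.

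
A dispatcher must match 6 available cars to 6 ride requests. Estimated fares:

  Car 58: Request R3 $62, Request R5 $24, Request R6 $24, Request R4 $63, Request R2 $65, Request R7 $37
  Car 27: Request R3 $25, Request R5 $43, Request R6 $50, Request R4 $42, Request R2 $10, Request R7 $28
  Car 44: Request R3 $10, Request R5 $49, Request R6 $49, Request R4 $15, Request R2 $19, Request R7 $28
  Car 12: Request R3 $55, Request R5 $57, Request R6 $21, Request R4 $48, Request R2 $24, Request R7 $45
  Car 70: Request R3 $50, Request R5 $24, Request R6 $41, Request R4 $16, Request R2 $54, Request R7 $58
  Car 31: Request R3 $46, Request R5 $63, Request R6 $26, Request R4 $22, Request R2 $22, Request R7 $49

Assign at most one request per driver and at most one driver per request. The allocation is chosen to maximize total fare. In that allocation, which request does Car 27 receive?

Car 27 receives Request R4.

Optimal: Car 58→Request R2 ($65), Car 27→Request R4 ($42), Car 44→Request R6 ($49), Car 12→Request R3 ($55), Car 70→Request R7 ($58), Car 31→Request R5 ($63) — total 65+42+49+55+58+63 = $332.
Car 27's own top request is Request R6 ($50), but forcing Car 27→Request R6 and reassigning the rest optimally gives only $320 — worse by 12.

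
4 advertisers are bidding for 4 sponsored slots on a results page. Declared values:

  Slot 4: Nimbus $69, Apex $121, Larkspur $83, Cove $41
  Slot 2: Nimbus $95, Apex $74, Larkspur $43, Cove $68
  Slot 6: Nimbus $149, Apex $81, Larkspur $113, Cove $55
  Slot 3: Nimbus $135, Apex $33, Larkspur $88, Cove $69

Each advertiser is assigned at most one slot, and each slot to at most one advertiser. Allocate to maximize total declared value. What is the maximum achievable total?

Optimal: Nimbus→Slot 3 ($135), Apex→Slot 4 ($121), Larkspur→Slot 6 ($113), Cove→Slot 2 ($68) — total 135+121+113+68 = $437.
Column-greedy (each slot in turn goes to its best remaining advertiser) gives $398, worse by 39.

Max total: $437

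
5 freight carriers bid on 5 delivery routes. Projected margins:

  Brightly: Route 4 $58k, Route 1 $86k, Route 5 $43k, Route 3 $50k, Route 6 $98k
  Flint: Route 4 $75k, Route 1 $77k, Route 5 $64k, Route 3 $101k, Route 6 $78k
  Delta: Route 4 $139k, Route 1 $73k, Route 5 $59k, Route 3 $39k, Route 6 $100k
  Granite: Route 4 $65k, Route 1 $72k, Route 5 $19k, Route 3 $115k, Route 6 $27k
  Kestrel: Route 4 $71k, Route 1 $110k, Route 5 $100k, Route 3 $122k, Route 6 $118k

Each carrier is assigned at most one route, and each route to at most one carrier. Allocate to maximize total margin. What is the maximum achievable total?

Optimal: Brightly→Route 6 ($98k), Flint→Route 1 ($77k), Delta→Route 4 ($139k), Granite→Route 3 ($115k), Kestrel→Route 5 ($100k) — total 98+77+139+115+100 = $529k.
Row-greedy (each carrier in turn takes its best remaining route) gives $510k, worse by 19.
Swapping Delta↔Flint (Delta→Route 1 $73k, Flint→Route 4 $75k) loses 68.
No other one-to-one assignment exceeds $529k.

Max total: $529k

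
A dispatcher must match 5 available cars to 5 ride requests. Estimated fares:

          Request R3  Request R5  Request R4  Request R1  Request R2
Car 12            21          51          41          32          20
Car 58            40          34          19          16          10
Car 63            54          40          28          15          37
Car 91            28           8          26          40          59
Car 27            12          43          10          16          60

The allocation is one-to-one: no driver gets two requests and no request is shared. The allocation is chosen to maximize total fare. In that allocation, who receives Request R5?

Car 58 receives Request R5.

Treat this as an assignment problem: match each driver to one request.
Optimal: Car 12→Request R4 ($41), Car 58→Request R5 ($34), Car 63→Request R3 ($54), Car 91→Request R1 ($40), Car 27→Request R2 ($60) — total 41+34+54+40+60 = $229.
Row-greedy (each driver in turn takes its best remaining request) gives $178, worse by 51.
Car 58's own top request is Request R3 ($40), but forcing Car 58→Request R3 and reassigning the rest optimally gives only $221 — worse by 8.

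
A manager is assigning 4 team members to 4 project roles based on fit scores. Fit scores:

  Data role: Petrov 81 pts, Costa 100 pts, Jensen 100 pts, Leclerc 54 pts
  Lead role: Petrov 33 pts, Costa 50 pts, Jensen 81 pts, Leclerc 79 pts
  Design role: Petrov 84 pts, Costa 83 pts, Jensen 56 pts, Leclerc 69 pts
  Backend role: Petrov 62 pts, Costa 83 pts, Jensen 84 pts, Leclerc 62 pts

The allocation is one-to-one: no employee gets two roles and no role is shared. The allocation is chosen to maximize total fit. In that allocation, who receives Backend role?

Optimal: Petrov→Design role (84 pts), Costa→Data role (100 pts), Jensen→Backend role (84 pts), Leclerc→Lead role (79 pts) — total 84+100+84+79 = 347 pts.
Column-greedy (each role in turn goes to its best remaining employee) gives 327 pts, worse by 20.
Jensen's own top role is Data role (100 pts), but forcing Jensen→Data role and reassigning the rest optimally gives only 346 pts — worse by 1.

Jensen receives Backend role.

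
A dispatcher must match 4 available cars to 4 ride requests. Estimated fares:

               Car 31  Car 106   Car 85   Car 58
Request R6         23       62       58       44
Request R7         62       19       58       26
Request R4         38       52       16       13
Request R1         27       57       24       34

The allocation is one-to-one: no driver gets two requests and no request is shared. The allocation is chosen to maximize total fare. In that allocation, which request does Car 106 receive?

Car 106 receives Request R4.

Optimal: Car 31→Request R7 ($62), Car 106→Request R4 ($52), Car 85→Request R6 ($58), Car 58→Request R1 ($34) — total 62+52+58+34 = $206.
Max-entry greedy (repeatedly take the single best remaining cell) gives $174, worse by 32.
Swapping Car 31↔Car 85 (Car 31→Request R6 $23, Car 85→Request R7 $58) loses 39.
No other one-to-one assignment exceeds $206.
Car 106's own top request is Request R6 ($62), but forcing Car 106→Request R6 and reassigning the rest optimally gives only $192 — worse by 14.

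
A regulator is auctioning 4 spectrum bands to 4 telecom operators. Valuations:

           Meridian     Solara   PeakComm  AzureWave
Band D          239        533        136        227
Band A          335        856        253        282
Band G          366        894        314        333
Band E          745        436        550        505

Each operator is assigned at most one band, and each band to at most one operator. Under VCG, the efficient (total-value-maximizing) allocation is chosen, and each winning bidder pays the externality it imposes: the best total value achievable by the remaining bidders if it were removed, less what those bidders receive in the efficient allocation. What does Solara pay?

Solara pays $55M.

Efficient allocation: Meridian→Band E ($745M), Solara→Band A ($856M), PeakComm→Band G ($314M), AzureWave→Band D ($227M); total welfare W = $2142M.
Solara receives Band A at value $856M, so the others get W − 856 = $1286M.
Without Solara: best allocation of the remaining 3 bidders over all 4 bands is Meridian→Band E ($745M), PeakComm→Band G ($314M), AzureWave→Band A ($282M), total $1341M.
VCG payment = (others' best without Solara) − (others' welfare with Solara) = 1341 − 1286 = $55M.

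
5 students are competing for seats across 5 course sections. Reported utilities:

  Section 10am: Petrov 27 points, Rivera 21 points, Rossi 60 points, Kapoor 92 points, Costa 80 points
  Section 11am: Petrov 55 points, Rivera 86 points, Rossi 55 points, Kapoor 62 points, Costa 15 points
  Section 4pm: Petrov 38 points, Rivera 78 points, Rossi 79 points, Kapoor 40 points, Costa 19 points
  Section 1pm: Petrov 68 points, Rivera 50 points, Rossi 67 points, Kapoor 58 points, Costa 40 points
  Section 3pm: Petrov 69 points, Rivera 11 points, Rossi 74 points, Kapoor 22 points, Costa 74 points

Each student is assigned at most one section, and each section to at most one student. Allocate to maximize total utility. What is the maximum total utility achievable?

Optimal: Petrov→Section 1pm (68 points), Rivera→Section 11am (86 points), Rossi→Section 4pm (79 points), Kapoor→Section 10am (92 points), Costa→Section 3pm (74 points) — total 68+86+79+92+74 = 399 points.
Row-greedy (each student in turn takes its best remaining section) gives 366 points, worse by 33.
Next-best assignment: Petrov→Section 3pm, Rivera→Section 11am, Rossi→Section 4pm, Kapoor→Section 1pm, Costa→Section 10am = 372 points.

Maximum total: 399 points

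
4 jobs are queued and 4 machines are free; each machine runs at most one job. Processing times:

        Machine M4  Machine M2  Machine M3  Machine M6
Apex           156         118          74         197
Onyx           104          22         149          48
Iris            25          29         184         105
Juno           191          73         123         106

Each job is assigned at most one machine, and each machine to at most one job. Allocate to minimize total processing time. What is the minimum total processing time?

Optimal: Apex→Machine M3 (74 min), Onyx→Machine M6 (48 min), Iris→Machine M4 (25 min), Juno→Machine M2 (73 min) — total 74+48+25+73 = 220 min.
Min-entry greedy (repeatedly take the single cheapest remaining cell) gives 227 min, worse by 7.
Next-best assignment: Apex→Machine M3, Onyx→Machine M2, Iris→Machine M4, Juno→Machine M6 = 227 min.
Swapping Iris↔Apex (Iris→Machine M3 184 min, Apex→Machine M4 156 min) adds 241.

Min total: 220 min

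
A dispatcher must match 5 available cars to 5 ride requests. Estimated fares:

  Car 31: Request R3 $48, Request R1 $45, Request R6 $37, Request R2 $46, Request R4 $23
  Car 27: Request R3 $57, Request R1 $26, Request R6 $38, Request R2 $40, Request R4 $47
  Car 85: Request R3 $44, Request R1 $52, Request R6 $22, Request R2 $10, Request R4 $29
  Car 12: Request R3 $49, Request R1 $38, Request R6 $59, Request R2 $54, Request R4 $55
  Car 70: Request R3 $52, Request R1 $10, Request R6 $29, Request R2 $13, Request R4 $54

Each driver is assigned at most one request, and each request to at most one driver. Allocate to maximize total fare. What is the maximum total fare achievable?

Maximum total: $268

This is the linear assignment problem.
Optimal: Car 31→Request R2 ($46), Car 27→Request R3 ($57), Car 85→Request R1 ($52), Car 12→Request R6 ($59), Car 70→Request R4 ($54) — total 46+57+52+59+54 = $268.
Row-greedy (each driver in turn takes its best remaining request) gives $219, worse by 49.
Next-best assignment: Car 31→Request R2, Car 27→Request R4, Car 85→Request R1, Car 12→Request R6, Car 70→Request R3 = $256.
Every other assignment is strictly worse.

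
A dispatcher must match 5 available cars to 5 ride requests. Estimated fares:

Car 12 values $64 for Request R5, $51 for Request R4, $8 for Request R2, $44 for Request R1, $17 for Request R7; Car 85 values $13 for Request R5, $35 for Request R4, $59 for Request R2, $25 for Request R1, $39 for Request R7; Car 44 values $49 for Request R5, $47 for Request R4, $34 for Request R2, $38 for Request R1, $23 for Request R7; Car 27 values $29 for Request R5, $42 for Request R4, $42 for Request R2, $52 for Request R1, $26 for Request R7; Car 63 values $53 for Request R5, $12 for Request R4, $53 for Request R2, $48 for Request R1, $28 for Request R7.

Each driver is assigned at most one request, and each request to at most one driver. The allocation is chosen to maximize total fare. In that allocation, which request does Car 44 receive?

Optimal: Car 12→Request R5 ($64), Car 85→Request R7 ($39), Car 44→Request R4 ($47), Car 27→Request R1 ($52), Car 63→Request R2 ($53) — total 64+39+47+52+53 = $255.
Column-greedy (each request in turn goes to its best remaining driver) gives $250, worse by 5.
Car 44's own top request is Request R5 ($49), but forcing Car 44→Request R5 and reassigning the rest optimally gives only $244 — worse by 11.

Car 44 receives Request R4.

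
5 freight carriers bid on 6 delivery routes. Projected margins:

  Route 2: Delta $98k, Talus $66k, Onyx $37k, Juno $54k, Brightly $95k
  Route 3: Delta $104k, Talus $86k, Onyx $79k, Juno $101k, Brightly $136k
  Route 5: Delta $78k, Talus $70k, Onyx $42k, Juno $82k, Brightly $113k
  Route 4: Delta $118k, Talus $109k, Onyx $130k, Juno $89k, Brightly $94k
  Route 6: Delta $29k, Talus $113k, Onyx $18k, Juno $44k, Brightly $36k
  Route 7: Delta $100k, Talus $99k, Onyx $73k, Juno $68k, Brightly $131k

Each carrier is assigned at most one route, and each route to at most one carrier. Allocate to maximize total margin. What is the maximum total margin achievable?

Optimal: Delta→Route 2 ($98k), Talus→Route 6 ($113k), Onyx→Route 4 ($130k), Juno→Route 3 ($101k), Brightly→Route 7 ($131k) — total 98+113+130+101+131 = $573k.
Max-entry greedy (repeatedly take the single best remaining cell) gives $561k, worse by 12.
Next-best assignment: Delta→Route 7, Talus→Route 6, Onyx→Route 4, Juno→Route 5, Brightly→Route 3 = $561k.
Swapping Brightly↔Onyx (Brightly→Route 4 $94k, Onyx→Route 7 $73k) loses 94.
Every other assignment is strictly worse.

Maximum total: $573k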